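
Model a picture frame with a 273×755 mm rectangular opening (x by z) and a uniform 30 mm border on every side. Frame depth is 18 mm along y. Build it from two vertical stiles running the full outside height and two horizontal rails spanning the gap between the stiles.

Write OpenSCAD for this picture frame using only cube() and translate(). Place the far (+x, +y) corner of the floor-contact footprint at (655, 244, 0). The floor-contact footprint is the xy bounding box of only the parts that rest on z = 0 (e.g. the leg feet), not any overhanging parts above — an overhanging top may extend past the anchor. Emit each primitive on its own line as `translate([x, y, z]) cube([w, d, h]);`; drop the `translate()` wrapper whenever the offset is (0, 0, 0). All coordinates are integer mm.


translate([322, 226, 0]) cube([30, 18, 815]);
translate([625, 226, 0]) cube([30, 18, 815]);
translate([352, 226, 0]) cube([273, 18, 30]);
translate([352, 226, 785]) cube([273, 18, 30]);


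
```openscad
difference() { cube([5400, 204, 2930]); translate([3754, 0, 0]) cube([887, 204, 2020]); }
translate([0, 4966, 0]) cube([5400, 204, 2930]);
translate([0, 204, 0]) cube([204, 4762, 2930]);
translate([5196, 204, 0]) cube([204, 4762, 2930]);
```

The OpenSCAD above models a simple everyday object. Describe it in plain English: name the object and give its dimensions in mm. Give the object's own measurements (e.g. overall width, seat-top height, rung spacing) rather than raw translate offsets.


A single room: four walls, each 2930 mm tall and 204 mm thick, enclosing an outside footprint 5400×5170 mm (x × y), no floor or roof. The front and back walls (−y and +y sides) run the full x-width; the side walls fit between their inner faces. A door opening 887 mm wide and 2020 mm tall is cut through the front wall from the floor up, its −x edge 3754 mm from the wall's −x end.


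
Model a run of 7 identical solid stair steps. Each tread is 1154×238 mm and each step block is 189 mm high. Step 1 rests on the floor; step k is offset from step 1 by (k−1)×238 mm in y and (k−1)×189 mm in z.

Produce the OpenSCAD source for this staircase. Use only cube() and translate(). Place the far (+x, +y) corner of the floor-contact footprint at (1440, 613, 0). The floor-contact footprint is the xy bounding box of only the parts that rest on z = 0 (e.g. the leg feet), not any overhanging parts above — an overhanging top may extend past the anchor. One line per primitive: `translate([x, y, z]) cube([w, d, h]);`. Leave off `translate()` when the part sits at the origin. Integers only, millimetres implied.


translate([286, 375, 0]) cube([1154, 238, 189]);
translate([286, 613, 189]) cube([1154, 238, 189]);
translate([286, 851, 378]) cube([1154, 238, 189]);
translate([286, 1089, 567]) cube([1154, 238, 189]);
translate([286, 1327, 756]) cube([1154, 238, 189]);
translate([286, 1565, 945]) cube([1154, 238, 189]);
translate([286, 1803, 1134]) cube([1154, 238, 189]);


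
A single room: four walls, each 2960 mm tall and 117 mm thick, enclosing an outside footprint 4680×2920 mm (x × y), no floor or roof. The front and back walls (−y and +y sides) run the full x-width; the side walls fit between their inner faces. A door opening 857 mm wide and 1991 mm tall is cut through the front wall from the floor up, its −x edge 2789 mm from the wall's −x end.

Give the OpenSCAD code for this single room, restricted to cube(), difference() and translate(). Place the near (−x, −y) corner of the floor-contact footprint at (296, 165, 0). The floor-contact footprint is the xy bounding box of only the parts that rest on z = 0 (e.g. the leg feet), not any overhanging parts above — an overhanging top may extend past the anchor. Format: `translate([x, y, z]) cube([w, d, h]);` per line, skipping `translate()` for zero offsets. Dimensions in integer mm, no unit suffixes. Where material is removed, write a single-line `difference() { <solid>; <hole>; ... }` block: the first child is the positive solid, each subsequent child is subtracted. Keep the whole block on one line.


difference() { translate([296, 165, 0]) cube([4680, 117, 2960]); translate([3085, 165, 0]) cube([857, 117, 1991]); }
translate([296, 2968, 0]) cube([4680, 117, 2960]);
translate([296, 282, 0]) cube([117, 2686, 2960]);
translate([4859, 282, 0]) cube([117, 2686, 2960]);


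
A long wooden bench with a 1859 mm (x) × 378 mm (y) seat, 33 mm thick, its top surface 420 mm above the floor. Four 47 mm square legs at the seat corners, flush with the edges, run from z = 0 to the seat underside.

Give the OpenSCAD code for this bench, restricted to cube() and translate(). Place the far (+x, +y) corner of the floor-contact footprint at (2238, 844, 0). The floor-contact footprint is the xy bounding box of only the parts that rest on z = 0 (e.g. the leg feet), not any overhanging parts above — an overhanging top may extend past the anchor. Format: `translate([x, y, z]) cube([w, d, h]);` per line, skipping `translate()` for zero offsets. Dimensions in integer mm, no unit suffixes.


// leg_h = 420 − 33 = 387
translate([379, 466, 387]) cube([1859, 378, 33]);
translate([379, 466, 0]) cube([47, 47, 387]);
translate([379, 797, 0]) cube([47, 47, 387]);
translate([2191, 466, 0]) cube([47, 47, 387]);
translate([2191, 797, 0]) cube([47, 47, 387]);


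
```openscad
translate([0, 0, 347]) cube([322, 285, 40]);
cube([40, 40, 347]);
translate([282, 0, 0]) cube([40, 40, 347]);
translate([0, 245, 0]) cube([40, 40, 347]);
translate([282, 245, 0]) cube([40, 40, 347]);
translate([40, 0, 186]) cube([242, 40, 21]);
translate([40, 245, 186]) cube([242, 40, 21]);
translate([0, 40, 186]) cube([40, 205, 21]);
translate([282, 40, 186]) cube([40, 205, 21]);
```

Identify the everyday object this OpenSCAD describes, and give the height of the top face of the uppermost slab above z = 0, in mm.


A stool. The seat height is 387 mm.

A 322×285×40 slab at z = 347 on four corner posts — a stool. The seat top is 347 + 40 = 387 mm.


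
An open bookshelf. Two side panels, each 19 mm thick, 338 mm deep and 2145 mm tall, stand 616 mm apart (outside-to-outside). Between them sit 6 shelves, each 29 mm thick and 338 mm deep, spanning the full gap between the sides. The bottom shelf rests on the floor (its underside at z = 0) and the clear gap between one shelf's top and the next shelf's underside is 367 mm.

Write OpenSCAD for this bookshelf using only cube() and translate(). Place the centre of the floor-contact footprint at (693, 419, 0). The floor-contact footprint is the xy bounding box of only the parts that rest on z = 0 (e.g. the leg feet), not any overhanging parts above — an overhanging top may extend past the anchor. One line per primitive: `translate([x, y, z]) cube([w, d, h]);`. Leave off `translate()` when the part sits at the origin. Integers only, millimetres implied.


translate([385, 250, 0]) cube([19, 338, 2145]);
translate([982, 250, 0]) cube([19, 338, 2145]);
translate([404, 250, 0]) cube([578, 338, 29]);
translate([404, 250, 396]) cube([578, 338, 29]);
translate([404, 250, 792]) cube([578, 338, 29]);
translate([404, 250, 1188]) cube([578, 338, 29]);
translate([404, 250, 1584]) cube([578, 338, 29]);
translate([404, 250, 1980]) cube([578, 338, 29]);


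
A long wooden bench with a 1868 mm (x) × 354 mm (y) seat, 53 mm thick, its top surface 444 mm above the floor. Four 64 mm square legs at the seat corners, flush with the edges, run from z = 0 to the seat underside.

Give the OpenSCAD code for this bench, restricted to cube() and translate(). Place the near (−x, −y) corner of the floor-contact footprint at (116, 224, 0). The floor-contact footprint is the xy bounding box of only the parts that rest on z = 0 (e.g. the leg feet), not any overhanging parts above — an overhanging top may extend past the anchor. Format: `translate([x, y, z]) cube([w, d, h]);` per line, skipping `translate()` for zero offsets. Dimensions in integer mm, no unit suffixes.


translate([116, 224, 391]) cube([1868, 354, 53]);
translate([116, 224, 0]) cube([64, 64, 391]);
translate([116, 514, 0]) cube([64, 64, 391]);
translate([1920, 224, 0]) cube([64, 64, 391]);
translate([1920, 514, 0]) cube([64, 64, 391]);


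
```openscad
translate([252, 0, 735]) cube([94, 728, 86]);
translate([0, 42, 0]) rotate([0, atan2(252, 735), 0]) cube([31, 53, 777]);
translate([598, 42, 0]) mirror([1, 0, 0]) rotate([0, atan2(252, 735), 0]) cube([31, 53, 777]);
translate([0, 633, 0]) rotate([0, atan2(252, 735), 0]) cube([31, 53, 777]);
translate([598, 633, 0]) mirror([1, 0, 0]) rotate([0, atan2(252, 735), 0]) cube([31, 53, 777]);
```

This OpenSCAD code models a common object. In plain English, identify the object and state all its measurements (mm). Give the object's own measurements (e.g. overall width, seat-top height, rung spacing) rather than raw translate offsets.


A sawhorse. A 94×728×86 mm beam (x, y, z) sits on two A-frame leg pairs. Each pair is two raked legs of 31×53 mm section (53 mm along y) splaying symmetrically in x. Each leg rises 735 mm vertically over 252 mm of horizontal reach and is 777 mm long along its own axis. Every leg's outer bottom edge rests on the floor and its outer top edge meets a bottom edge of the beam — the left legs (tilting toward +x) meet the beam's −x bottom edge, the right legs (their mirror images, tilting toward −x) meet its +x bottom edge — so the leg tops tuck under the beam, the beam's underside is 735 mm above the floor, and the feet are 598 mm apart outside-to-outside with the beam centred between them. The two leg pairs are set in 42 mm from either end of the beam.


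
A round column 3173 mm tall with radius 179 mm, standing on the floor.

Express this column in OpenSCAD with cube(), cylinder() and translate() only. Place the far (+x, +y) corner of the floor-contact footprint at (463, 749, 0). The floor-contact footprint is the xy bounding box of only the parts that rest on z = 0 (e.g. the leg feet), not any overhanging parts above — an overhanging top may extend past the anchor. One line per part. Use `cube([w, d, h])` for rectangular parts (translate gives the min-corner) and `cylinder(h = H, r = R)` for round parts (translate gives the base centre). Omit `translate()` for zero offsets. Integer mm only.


translate([284, 570, 0]) cylinder(h = 3173, r = 179);


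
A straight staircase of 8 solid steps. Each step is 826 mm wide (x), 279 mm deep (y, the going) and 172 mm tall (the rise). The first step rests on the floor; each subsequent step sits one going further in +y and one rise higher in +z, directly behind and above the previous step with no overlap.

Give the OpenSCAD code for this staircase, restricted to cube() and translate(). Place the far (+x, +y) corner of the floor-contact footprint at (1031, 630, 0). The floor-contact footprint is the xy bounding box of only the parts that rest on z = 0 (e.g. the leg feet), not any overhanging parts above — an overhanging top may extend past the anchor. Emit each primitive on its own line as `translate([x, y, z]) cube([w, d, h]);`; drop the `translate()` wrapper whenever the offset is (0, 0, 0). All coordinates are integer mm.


translate([205, 351, 0]) cube([826, 279, 172]);
translate([205, 630, 172]) cube([826, 279, 172]);
translate([205, 909, 344]) cube([826, 279, 172]);
translate([205, 1188, 516]) cube([826, 279, 172]);
translate([205, 1467, 688]) cube([826, 279, 172]);
translate([205, 1746, 860]) cube([826, 279, 172]);
translate([205, 2025, 1032]) cube([826, 279, 172]);
translate([205, 2304, 1204]) cube([826, 279, 172]);


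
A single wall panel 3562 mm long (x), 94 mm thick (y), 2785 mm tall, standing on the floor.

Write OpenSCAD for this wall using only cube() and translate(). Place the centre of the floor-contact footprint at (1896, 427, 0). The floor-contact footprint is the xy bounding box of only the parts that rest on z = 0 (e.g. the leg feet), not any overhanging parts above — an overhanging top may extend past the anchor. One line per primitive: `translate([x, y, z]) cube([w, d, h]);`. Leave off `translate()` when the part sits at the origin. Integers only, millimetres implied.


translate([115, 380, 0]) cube([3562, 94, 2785]);


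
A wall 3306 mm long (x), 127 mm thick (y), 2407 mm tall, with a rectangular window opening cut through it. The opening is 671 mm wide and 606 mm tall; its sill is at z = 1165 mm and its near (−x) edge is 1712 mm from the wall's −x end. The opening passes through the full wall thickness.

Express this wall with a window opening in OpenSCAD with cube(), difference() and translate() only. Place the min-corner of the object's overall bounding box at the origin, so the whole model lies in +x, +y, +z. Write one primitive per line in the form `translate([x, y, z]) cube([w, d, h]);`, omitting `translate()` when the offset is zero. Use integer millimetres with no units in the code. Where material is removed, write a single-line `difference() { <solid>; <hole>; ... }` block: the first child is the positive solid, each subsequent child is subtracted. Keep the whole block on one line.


difference() { cube([3306, 127, 2407]); translate([1712, 0, 1165]) cube([671, 127, 606]); }


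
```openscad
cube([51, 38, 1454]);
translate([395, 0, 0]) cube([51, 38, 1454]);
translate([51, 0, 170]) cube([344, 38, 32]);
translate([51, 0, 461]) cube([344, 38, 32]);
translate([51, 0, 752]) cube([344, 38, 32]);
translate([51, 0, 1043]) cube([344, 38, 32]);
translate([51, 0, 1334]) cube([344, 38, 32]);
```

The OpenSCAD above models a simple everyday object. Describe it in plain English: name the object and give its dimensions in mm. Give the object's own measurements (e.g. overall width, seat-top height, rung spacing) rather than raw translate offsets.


A straight ladder. Two 51×38 mm vertical rails, 1454 mm tall, stand 446 mm apart (outside-to-outside) with their front faces coplanar on the −y side. 5 rungs, each 38 mm deep and 32 mm tall, span between the inner faces of the rails, front faces flush with the rails. The lowest rung's underside is at z = 170 mm and rungs are spaced 291 mm apart (underside to underside).


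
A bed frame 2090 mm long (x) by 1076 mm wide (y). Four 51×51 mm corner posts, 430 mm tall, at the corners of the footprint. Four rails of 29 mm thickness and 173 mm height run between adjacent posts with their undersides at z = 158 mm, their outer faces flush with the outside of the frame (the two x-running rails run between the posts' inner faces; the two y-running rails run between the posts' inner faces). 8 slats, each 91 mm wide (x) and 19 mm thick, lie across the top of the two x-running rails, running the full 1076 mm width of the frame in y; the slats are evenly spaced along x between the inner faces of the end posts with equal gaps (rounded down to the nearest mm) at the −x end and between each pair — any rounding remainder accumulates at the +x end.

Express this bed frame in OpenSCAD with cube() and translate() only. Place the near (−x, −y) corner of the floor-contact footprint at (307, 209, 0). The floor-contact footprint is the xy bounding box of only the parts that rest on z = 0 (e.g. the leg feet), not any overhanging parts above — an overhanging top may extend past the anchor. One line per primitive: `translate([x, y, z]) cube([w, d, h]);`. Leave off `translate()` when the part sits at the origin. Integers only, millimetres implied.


translate([307, 209, 0]) cube([51, 51, 430]);
translate([307, 1234, 0]) cube([51, 51, 430]);
translate([2346, 209, 0]) cube([51, 51, 430]);
translate([2346, 1234, 0]) cube([51, 51, 430]);
translate([358, 209, 158]) cube([1988, 29, 173]);
translate([358, 1256, 158]) cube([1988, 29, 173]);
translate([307, 260, 158]) cube([29, 974, 173]);
translate([2368, 260, 158]) cube([29, 974, 173]);
translate([498, 209, 331]) cube([91, 1076, 19]);
translate([729, 209, 331]) cube([91, 1076, 19]);
translate([960, 209, 331]) cube([91, 1076, 19]);
translate([1191, 209, 331]) cube([91, 1076, 19]);
translate([1422, 209, 331]) cube([91, 1076, 19]);
translate([1653, 209, 331]) cube([91, 1076, 19]);
translate([1884, 209, 331]) cube([91, 1076, 19]);
translate([2115, 209, 331]) cube([91, 1076, 19]);


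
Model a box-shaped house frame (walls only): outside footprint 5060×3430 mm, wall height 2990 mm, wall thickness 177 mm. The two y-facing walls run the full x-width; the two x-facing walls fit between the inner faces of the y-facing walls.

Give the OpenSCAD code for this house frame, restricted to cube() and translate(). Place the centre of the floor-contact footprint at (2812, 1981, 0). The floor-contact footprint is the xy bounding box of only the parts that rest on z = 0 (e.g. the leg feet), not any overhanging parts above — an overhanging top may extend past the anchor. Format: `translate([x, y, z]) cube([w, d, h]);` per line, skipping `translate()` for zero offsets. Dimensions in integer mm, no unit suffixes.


translate([282, 266, 0]) cube([5060, 177, 2990]);
translate([282, 3519, 0]) cube([5060, 177, 2990]);
translate([282, 443, 0]) cube([177, 3076, 2990]);
translate([5165, 443, 0]) cube([177, 3076, 2990]);


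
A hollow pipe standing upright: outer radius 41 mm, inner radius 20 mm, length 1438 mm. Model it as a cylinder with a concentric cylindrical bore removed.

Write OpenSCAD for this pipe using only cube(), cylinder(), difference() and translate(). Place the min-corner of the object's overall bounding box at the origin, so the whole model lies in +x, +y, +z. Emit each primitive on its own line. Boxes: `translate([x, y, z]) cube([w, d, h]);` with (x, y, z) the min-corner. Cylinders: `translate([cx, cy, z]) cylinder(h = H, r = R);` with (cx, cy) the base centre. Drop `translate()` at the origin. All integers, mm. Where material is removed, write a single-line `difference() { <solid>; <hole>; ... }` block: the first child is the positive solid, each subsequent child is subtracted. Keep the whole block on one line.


difference() { translate([41, 41, 0]) cylinder(h = 1438, r = 41); translate([41, 41, 0]) cylinder(h = 1438, r = 20); }


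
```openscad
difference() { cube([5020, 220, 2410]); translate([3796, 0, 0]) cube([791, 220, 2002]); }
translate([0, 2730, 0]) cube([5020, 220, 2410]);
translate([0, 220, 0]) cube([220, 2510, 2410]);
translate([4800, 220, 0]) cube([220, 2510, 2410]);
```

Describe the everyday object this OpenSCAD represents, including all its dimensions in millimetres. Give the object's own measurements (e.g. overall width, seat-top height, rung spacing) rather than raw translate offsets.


A single room: four walls, each 2410 mm tall and 220 mm thick, enclosing an outside footprint 5020×2950 mm (x × y), no floor or roof. The front and back walls (−y and +y sides) run the full x-width; the side walls fit between their inner faces. A door opening 791 mm wide and 2002 mm tall is cut through the front wall from the floor up, its −x edge 3796 mm from the wall's −x end.


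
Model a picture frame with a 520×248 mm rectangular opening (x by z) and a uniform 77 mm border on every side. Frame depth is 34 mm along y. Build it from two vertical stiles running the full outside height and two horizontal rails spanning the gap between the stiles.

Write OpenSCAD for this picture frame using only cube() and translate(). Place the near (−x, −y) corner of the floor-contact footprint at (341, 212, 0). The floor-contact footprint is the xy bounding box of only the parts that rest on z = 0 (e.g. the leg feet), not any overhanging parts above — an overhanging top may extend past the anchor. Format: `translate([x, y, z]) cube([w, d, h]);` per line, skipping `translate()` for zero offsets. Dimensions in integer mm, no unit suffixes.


translate([341, 212, 0]) cube([77, 34, 402]);
translate([938, 212, 0]) cube([77, 34, 402]);
translate([418, 212, 0]) cube([520, 34, 77]);
translate([418, 212, 325]) cube([520, 34, 77]);


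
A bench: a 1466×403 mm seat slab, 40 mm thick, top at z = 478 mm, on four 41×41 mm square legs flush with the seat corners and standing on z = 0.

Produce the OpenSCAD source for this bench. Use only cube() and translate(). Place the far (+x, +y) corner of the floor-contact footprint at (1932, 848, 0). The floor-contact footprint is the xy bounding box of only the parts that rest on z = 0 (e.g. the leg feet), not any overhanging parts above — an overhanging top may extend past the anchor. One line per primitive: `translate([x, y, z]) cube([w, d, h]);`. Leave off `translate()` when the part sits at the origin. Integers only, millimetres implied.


translate([466, 445, 438]) cube([1466, 403, 40]);
translate([466, 445, 0]) cube([41, 41, 438]);
translate([466, 807, 0]) cube([41, 41, 438]);
translate([1891, 445, 0]) cube([41, 41, 438]);
translate([1891, 807, 0]) cube([41, 41, 438]);


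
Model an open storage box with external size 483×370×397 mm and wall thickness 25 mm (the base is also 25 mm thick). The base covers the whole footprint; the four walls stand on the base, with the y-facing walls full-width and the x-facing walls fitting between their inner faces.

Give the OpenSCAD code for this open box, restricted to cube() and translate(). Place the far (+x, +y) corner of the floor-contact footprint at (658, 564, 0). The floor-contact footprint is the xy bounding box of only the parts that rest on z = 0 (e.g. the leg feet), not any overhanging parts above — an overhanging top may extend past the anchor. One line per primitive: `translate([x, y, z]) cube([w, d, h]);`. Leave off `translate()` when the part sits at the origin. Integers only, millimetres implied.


translate([175, 194, 0]) cube([483, 370, 25]);
translate([175, 194, 25]) cube([483, 25, 372]);
translate([175, 539, 25]) cube([483, 25, 372]);
translate([175, 219, 25]) cube([25, 320, 372]);
translate([633, 219, 25]) cube([25, 320, 372]);


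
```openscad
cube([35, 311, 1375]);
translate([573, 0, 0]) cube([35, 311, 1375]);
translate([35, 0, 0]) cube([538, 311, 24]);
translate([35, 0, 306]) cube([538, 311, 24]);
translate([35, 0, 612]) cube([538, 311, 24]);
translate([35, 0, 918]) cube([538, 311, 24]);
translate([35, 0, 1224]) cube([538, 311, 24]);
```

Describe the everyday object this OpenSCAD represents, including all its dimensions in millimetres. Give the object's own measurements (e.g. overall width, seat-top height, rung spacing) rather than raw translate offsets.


An open bookshelf. Two side panels, each 35 mm thick, 311 mm deep and 1375 mm tall, stand 608 mm apart (outside-to-outside). Between them sit 5 shelves, each 24 mm thick and 311 mm deep, spanning the full gap between the sides. The bottom shelf rests on the floor (its underside at z = 0) and the clear gap between one shelf's top and the next shelf's underside is 282 mm.


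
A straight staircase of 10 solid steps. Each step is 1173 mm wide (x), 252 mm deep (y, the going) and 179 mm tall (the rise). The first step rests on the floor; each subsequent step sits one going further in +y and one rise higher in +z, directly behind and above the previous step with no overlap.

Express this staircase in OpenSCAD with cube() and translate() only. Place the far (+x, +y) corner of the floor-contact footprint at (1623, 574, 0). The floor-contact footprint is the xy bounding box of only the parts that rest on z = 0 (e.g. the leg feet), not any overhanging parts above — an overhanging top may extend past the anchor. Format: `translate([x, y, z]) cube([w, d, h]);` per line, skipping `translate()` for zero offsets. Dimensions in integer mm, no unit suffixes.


translate([450, 322, 0]) cube([1173, 252, 179]);
translate([450, 574, 179]) cube([1173, 252, 179]);
translate([450, 826, 358]) cube([1173, 252, 179]);
translate([450, 1078, 537]) cube([1173, 252, 179]);
translate([450, 1330, 716]) cube([1173, 252, 179]);
translate([450, 1582, 895]) cube([1173, 252, 179]);
translate([450, 1834, 1074]) cube([1173, 252, 179]);
translate([450, 2086, 1253]) cube([1173, 252, 179]);
translate([450, 2338, 1432]) cube([1173, 252, 179]);
translate([450, 2590, 1611]) cube([1173, 252, 179]);


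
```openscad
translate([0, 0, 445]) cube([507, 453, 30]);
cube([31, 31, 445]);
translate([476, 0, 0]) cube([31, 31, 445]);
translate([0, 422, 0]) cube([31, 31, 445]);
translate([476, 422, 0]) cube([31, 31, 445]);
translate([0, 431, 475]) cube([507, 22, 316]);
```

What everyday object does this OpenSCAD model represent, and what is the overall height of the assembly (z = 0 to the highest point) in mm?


A chair. The overall height is 791 mm.

A slab on four corner posts with a tall panel at the back — a chair. The seat slab sits at z = 445 with thickness 30, and the 316 mm backrest starts at the seat top, so the overall height is 445 + 30 + 316 = 791 mm.


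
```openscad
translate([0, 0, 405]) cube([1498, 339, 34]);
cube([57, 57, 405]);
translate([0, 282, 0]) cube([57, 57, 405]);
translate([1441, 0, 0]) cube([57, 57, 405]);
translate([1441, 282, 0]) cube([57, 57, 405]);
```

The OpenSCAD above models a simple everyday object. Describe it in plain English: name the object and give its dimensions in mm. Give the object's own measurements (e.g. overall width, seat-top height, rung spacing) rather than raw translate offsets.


A bench: a 1498×339 mm seat slab, 34 mm thick, top at z = 439 mm, on four 57×57 mm square legs flush with the seat corners and standing on z = 0.


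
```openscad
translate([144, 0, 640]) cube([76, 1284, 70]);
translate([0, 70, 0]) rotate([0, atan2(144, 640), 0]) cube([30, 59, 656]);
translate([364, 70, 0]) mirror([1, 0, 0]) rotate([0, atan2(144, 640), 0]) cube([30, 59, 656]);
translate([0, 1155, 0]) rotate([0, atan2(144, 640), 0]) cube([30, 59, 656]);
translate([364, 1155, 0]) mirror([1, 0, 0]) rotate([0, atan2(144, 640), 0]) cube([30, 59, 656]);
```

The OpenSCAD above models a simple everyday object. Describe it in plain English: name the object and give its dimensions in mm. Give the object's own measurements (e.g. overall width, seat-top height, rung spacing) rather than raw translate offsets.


A sawhorse. A 76×1284×70 mm beam (x, y, z) sits on two A-frame leg pairs. Each pair is two raked legs of 30×59 mm section (59 mm along y) splaying symmetrically in x. Each leg rises 640 mm vertically over 144 mm of horizontal reach and is 656 mm long along its own axis. Every leg's outer bottom edge rests on the floor and its outer top edge meets a bottom edge of the beam — the left legs (tilting toward +x) meet the beam's −x bottom edge, the right legs (their mirror images, tilting toward −x) meet its +x bottom edge — so the leg tops tuck under the beam, the beam's underside is 640 mm above the floor, and the feet are 364 mm apart outside-to-outside with the beam centred between them. The two leg pairs are set in 70 mm from either end of the beam.


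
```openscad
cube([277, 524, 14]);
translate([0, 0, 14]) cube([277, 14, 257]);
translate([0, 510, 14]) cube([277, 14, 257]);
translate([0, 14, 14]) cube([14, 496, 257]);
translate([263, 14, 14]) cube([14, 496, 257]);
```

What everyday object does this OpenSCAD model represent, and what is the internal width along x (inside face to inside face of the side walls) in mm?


An open box. The internal width is 249 mm.

A 277×524 base slab with four walls standing on it — an open box. The base is 277 mm wide and the walls are 14 mm thick, so the internal width is 277 − 2 × 14 = 249 mm.


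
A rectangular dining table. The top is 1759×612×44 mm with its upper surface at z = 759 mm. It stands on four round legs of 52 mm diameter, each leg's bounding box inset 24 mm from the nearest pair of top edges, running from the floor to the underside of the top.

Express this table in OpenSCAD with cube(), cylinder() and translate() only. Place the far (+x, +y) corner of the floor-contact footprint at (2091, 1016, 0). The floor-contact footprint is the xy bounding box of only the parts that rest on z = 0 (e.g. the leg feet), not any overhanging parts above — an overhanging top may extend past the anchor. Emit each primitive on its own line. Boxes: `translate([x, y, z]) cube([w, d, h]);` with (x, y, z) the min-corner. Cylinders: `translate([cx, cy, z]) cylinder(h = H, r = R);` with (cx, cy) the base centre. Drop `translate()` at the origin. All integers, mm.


// leg_h = 759 - 44 = 715
translate([356, 428, 715]) cube([1759, 612, 44]);
translate([406, 478, 0]) cylinder(h = 715, r = 26);
translate([2065, 478, 0]) cylinder(h = 715, r = 26);
translate([406, 990, 0]) cylinder(h = 715, r = 26);
translate([2065, 990, 0]) cylinder(h = 715, r = 26);


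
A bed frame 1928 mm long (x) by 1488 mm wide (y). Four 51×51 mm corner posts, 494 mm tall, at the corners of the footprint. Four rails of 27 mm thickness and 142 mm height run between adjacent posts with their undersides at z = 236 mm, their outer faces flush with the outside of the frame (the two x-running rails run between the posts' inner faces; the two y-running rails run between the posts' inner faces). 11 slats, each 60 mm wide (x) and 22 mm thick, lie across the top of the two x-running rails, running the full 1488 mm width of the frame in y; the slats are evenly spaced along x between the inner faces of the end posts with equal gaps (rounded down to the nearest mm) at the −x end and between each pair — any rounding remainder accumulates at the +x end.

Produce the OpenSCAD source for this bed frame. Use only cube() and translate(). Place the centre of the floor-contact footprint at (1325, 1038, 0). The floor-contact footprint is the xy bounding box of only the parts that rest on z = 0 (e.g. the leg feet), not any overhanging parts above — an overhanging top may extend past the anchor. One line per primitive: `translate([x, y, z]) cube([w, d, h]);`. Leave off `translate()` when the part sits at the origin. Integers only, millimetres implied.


translate([361, 294, 0]) cube([51, 51, 494]);
translate([361, 1731, 0]) cube([51, 51, 494]);
translate([2238, 294, 0]) cube([51, 51, 494]);
translate([2238, 1731, 0]) cube([51, 51, 494]);
translate([412, 294, 236]) cube([1826, 27, 142]);
translate([412, 1755, 236]) cube([1826, 27, 142]);
translate([361, 345, 236]) cube([27, 1386, 142]);
translate([2262, 345, 236]) cube([27, 1386, 142]);
translate([509, 294, 378]) cube([60, 1488, 22]);
translate([666, 294, 378]) cube([60, 1488, 22]);
translate([823, 294, 378]) cube([60, 1488, 22]);
translate([980, 294, 378]) cube([60, 1488, 22]);
translate([1137, 294, 378]) cube([60, 1488, 22]);
translate([1294, 294, 378]) cube([60, 1488, 22]);
translate([1451, 294, 378]) cube([60, 1488, 22]);
translate([1608, 294, 378]) cube([60, 1488, 22]);
translate([1765, 294, 378]) cube([60, 1488, 22]);
translate([1922, 294, 378]) cube([60, 1488, 22]);
translate([2079, 294, 378]) cube([60, 1488, 22]);


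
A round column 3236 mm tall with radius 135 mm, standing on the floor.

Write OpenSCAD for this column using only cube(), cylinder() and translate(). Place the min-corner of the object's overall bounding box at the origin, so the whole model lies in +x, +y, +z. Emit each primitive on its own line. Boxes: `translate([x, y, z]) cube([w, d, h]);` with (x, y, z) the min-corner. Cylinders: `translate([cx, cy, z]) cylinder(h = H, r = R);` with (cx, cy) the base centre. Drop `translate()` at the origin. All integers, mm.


translate([135, 135, 0]) cylinder(h = 3236, r = 135);


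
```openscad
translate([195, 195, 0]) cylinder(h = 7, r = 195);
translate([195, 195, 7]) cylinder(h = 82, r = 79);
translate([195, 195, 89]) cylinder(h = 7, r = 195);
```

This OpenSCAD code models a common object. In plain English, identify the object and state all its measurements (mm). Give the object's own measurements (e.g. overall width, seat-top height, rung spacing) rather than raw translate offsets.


A spool: two coaxial disc flanges of radius 195 mm and thickness 7 mm, joined by a core cylinder of radius 79 mm and height 82 mm. The lower flange rests on z = 0 and the three cylinders share a vertical axis.


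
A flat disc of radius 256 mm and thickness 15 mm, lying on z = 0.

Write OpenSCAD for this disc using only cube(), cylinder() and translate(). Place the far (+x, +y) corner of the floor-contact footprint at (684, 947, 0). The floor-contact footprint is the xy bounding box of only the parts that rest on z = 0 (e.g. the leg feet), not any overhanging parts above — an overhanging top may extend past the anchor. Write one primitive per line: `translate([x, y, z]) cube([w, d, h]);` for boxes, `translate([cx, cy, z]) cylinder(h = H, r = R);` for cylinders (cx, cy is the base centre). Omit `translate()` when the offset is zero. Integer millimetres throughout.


translate([428, 691, 0]) cylinder(h = 15, r = 256);


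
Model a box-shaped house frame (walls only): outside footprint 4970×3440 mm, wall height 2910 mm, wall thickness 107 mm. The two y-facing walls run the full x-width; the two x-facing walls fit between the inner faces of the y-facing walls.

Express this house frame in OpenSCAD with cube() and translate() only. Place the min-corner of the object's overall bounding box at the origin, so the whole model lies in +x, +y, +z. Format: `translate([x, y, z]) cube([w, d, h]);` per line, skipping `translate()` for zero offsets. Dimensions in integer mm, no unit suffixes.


cube([4970, 107, 2910]);
translate([0, 3333, 0]) cube([4970, 107, 2910]);
translate([0, 107, 0]) cube([107, 3226, 2910]);
translate([4863, 107, 0]) cube([107, 3226, 2910]);


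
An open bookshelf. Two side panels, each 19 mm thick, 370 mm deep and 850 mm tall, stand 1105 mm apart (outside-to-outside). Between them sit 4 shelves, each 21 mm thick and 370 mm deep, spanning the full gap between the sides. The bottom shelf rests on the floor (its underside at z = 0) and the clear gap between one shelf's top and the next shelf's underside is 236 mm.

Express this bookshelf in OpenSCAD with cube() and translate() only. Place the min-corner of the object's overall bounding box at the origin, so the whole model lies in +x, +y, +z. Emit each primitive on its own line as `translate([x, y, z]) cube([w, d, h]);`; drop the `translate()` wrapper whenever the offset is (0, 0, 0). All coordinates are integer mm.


cube([19, 370, 850]);
translate([1086, 0, 0]) cube([19, 370, 850]);
translate([19, 0, 0]) cube([1067, 370, 21]);
translate([19, 0, 257]) cube([1067, 370, 21]);
translate([19, 0, 514]) cube([1067, 370, 21]);
translate([19, 0, 771]) cube([1067, 370, 21]);


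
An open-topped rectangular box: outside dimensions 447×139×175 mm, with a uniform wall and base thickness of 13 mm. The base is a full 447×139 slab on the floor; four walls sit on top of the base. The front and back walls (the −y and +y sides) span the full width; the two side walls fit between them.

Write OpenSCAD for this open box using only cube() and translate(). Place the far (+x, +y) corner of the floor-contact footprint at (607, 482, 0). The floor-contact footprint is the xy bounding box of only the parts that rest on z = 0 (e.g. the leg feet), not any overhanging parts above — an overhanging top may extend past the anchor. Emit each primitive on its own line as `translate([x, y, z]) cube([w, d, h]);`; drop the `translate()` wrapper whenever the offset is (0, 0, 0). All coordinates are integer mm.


translate([160, 343, 0]) cube([447, 139, 13]);
translate([160, 343, 13]) cube([447, 13, 162]);
translate([160, 469, 13]) cube([447, 13, 162]);
translate([160, 356, 13]) cube([13, 113, 162]);
translate([594, 356, 13]) cube([13, 113, 162]);


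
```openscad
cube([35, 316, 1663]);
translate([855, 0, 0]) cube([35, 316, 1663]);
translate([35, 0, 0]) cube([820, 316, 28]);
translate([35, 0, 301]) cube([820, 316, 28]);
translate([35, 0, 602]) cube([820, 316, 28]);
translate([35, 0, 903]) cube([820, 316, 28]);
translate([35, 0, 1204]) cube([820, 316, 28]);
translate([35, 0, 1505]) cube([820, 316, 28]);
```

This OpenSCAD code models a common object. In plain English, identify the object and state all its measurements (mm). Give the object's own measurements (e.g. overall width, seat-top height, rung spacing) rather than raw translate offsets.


An open bookshelf. Two side panels, each 35 mm thick, 316 mm deep and 1663 mm tall, stand 890 mm apart (outside-to-outside). Between them sit 6 shelves, each 28 mm thick and 316 mm deep, spanning the full gap between the sides. The bottom shelf rests on the floor (its underside at z = 0) and the clear gap between one shelf's top and the next shelf's underside is 273 mm.


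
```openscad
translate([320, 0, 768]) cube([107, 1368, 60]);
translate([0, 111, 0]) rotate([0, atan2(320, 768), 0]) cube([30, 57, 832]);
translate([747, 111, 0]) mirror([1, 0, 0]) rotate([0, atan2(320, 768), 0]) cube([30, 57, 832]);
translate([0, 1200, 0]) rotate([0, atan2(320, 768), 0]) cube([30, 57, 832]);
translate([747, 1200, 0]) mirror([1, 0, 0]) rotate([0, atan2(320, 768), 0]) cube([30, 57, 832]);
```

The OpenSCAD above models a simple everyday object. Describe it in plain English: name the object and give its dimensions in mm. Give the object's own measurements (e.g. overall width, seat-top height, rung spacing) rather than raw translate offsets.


A sawhorse. A 107×1368×60 mm beam (x, y, z) sits on two A-frame leg pairs. Each pair is two raked legs of 30×57 mm section (57 mm along y) splaying symmetrically in x. Each leg rises 768 mm vertically over 320 mm of horizontal reach and is 832 mm long along its own axis. Every leg's outer bottom edge rests on the floor and its outer top edge meets a bottom edge of the beam — the left legs (tilting toward +x) meet the beam's −x bottom edge, the right legs (their mirror images, tilting toward −x) meet its +x bottom edge — so the leg tops tuck under the beam, the beam's underside is 768 mm above the floor, and the feet are 747 mm apart outside-to-outside with the beam centred between them. The two leg pairs are set in 111 mm from either end of the beam.


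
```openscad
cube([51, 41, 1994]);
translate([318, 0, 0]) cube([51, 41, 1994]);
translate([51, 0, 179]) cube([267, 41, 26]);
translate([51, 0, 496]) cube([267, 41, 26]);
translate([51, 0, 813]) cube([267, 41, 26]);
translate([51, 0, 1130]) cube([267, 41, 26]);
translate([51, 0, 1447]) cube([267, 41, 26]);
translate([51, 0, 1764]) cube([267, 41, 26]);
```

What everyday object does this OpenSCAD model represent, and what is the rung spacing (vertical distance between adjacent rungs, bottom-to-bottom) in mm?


A ladder. The rung spacing is 317 mm.

Two tall 51×41 posts with 6 short bars between them — a ladder. Adjacent rungs sit at z = 179 and z = 496, so the spacing is 496 − 179 = 317 mm.


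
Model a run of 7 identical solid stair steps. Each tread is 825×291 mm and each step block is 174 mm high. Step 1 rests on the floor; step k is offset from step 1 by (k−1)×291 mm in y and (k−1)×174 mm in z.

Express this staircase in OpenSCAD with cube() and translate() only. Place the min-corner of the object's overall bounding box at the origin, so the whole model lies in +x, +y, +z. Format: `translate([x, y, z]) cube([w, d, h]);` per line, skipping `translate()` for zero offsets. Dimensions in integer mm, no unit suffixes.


cube([825, 291, 174]);
translate([0, 291, 174]) cube([825, 291, 174]);
translate([0, 582, 348]) cube([825, 291, 174]);
translate([0, 873, 522]) cube([825, 291, 174]);
translate([0, 1164, 696]) cube([825, 291, 174]);
translate([0, 1455, 870]) cube([825, 291, 174]);
translate([0, 1746, 1044]) cube([825, 291, 174]);


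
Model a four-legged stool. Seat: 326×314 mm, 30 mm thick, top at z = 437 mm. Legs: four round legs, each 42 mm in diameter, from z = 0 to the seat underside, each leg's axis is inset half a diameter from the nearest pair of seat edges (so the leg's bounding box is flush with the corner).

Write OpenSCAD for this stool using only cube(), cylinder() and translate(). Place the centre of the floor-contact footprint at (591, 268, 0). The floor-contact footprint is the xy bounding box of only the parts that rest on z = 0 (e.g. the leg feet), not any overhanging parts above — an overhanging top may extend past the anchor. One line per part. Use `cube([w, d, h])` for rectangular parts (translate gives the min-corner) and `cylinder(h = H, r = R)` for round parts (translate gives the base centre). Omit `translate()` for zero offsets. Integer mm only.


translate([428, 111, 407]) cube([326, 314, 30]);
translate([449, 132, 0]) cylinder(h = 407, r = 21);
translate([733, 132, 0]) cylinder(h = 407, r = 21);
translate([449, 404, 0]) cylinder(h = 407, r = 21);
translate([733, 404, 0]) cylinder(h = 407, r = 21);
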